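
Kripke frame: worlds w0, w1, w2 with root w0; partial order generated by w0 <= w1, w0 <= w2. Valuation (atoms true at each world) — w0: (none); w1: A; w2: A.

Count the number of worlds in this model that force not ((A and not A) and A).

3

w0: forces it.
w1: forces it.
w2: forces it.
Worlds forcing the formula: {w0, w1, w2}.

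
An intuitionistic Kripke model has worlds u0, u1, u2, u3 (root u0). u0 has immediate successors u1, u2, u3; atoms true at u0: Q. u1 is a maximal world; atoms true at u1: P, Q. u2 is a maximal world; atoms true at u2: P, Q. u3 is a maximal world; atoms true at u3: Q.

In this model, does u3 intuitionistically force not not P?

No

u3 does not force not not P since u3 is accessible from u3 and u3 forces not P.
u3 forces not P: no world accessible from u3 forces P.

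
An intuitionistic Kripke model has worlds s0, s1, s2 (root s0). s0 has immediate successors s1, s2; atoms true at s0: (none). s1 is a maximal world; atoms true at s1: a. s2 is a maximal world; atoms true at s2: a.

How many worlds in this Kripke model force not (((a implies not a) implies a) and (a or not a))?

0

s0: does not force it — s0 does not force not (((a implies not a) implies a) and (a or not a)) since s1 is accessible from s0 and s1 forces ((a implies not a) implies a) and (a or not a).
s1: does not force it.
s2: does not force it.
Worlds forcing the formula: { }.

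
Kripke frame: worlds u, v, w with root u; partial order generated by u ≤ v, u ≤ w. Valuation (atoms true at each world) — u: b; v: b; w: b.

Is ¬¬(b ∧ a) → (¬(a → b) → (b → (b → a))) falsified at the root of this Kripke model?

u ⊩ ¬¬(b ∧ a) → (¬(a → b) → (b → (b → a))) vacuously: no world accessible from u forces the antecedent ¬¬(b ∧ a).
So the root u forces ¬¬(b ∧ a) → (¬(a → b) → (b → (b → a))); the model is not a countermodel.

No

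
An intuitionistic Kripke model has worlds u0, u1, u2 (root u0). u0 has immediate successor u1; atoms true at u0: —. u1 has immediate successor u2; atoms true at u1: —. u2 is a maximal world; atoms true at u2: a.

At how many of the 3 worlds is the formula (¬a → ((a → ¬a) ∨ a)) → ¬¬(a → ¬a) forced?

0

u0: does not force it — u0 ⊮ (¬a → ((a → ¬a) ∨ a)) → ¬¬(a → ¬a): already at u0 itself, u0 ⊩ ¬a → ((a → ¬a) ∨ a) but u0 ⊮ ¬¬(a → ¬a).
u1: does not force it — u1 ⊮ (¬a → ((a → ¬a) ∨ a)) → ¬¬(a → ¬a): already at u1 itself, u1 ⊩ ¬a → ((a → ¬a) ∨ a) but u1 ⊮ ¬¬(a → ¬a).
u2: does not force it.
Worlds forcing the formula: { }.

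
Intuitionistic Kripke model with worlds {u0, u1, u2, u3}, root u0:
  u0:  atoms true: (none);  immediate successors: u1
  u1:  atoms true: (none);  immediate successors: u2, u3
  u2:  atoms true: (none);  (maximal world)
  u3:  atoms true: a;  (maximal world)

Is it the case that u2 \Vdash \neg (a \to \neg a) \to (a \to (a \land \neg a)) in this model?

Yes

u2 \Vdash \neg (a \to \neg a) \to (a \to (a \land \neg a)) vacuously: no world accessible from u2 forces the antecedent \neg (a \to \neg a).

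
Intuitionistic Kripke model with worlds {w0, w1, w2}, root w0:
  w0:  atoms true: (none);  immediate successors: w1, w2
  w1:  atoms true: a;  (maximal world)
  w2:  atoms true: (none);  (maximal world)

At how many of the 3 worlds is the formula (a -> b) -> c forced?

w0: does not force it — w0 ||-/- (a -> b) -> c: at the accessible world w2, w2 ||- a -> b but w2 ||-/- c.
w1: forces it.
w2: does not force it.
Worlds forcing the formula: {w1}.

1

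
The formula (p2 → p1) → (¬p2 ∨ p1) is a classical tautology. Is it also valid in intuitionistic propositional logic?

This is the material-implication-as-disjunction principle, which is not intuitionistically valid.
A Kripke countermodel: worlds s0, s1; order generated by s0 ≤ s1; atoms true at each world — s0:{}; s1:{p1,p2}.
s0 ⊮ (p2 → p1) → (¬p2 ∨ p1): already at s0 itself, s0 ⊩ p2 → p1 but s0 ⊮ ¬p2 ∨ p1.
s0 ⊮ ¬p2 ∨ p1: neither disjunct is forced at s0.
s0 ⊮ ¬p2 since s1 is accessible from s0 and s1 ⊩ p2.
So the root s0 does not force the formula.

No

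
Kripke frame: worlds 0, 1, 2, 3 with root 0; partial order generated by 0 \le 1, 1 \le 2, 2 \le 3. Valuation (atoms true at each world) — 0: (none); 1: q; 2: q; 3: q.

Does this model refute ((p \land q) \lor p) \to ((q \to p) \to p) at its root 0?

0 \Vdash ((p \land q) \lor p) \to ((q \to p) \to p) vacuously: no world accessible from 0 forces the antecedent (p \land q) \lor p.
So the root 0 forces ((p \land q) \lor p) \to ((q \to p) \to p); the model is not a countermodel.

No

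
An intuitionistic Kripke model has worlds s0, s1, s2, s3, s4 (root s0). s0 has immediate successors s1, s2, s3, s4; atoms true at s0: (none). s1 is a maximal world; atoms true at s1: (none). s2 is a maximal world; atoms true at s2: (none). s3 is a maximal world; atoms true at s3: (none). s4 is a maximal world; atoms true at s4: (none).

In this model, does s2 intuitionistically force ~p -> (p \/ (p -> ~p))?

s2 ||- ~p -> (p \/ (p -> ~p)): every world accessible from s2 that forces ~p (namely s2) also forces p \/ (p -> ~p).

Yes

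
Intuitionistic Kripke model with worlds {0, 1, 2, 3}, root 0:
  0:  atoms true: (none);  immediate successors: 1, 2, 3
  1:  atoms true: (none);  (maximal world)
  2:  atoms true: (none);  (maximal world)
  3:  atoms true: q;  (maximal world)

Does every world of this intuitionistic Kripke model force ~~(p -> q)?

Yes

0 ||- ~~(p -> q): no world accessible from 0 forces ~(p -> q).
Since the root 0 forces ~~(p -> q) and forcing is persistent (monotone upward), every world forces it.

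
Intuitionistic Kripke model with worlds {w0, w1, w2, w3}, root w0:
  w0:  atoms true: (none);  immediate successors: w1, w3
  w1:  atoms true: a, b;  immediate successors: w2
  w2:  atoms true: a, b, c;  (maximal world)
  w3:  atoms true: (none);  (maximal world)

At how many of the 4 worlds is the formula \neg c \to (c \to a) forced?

w0: forces it.
w1: forces it.
w2: forces it.
w3: forces it.
Worlds forcing the formula: {w0, w1, w2, w3}.

4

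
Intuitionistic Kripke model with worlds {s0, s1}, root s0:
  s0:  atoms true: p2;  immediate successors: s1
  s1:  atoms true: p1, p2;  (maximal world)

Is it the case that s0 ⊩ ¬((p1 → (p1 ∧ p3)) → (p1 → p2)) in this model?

No

s0 ⊮ ¬((p1 → (p1 ∧ p3)) → (p1 → p2)) since s0 is accessible from s0 and s0 ⊩ (p1 → (p1 ∧ p3)) → (p1 → p2).
s0 ⊩ (p1 → (p1 ∧ p3)) → (p1 → p2) vacuously: no world accessible from s0 forces the antecedent p1 → (p1 ∧ p3).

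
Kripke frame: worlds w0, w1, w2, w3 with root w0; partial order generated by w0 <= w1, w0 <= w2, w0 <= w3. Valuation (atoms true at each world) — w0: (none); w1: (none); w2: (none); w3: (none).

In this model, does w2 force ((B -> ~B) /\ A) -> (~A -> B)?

w2 ||- ((B -> ~B) /\ A) -> (~A -> B) vacuously: no world accessible from w2 forces the antecedent (B -> ~B) /\ A.

Yes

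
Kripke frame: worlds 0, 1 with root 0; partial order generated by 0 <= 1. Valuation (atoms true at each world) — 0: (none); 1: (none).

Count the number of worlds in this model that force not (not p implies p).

2

0: forces it.
1: forces it.
Worlds forcing the formula: {0, 1}.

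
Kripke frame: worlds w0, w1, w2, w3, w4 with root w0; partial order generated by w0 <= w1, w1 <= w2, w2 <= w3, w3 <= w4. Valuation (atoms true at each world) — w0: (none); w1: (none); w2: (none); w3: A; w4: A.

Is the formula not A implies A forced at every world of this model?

Yes

w0 forces not A implies A vacuously: no world accessible from w0 forces the antecedent not A.
Since the root w0 forces not A implies A and forcing is persistent (monotone upward), every world forces it.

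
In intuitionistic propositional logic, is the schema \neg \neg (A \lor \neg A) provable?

Yes

This is the double negation of excluded middle, which is intuitionistically derivable.
Assuming \neg (A \lor \neg A): from A we'd get A \lor \neg A, so \neg A; but then A \lor \neg A again — contradiction. Hence \neg \neg (A \lor \neg A).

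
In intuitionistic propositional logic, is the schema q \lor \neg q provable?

This is the law of excluded middle, which is not intuitionistically valid.
A Kripke countermodel: worlds u0, u1; order generated by u0 \le u1; atoms true at each world — u0:{}; u1:{q}.
u0 \nVdash q \lor \neg q: neither disjunct is forced at u0.
u0 lacks atom q, so u0 \nVdash q.
So the root u0 does not force the formula.

No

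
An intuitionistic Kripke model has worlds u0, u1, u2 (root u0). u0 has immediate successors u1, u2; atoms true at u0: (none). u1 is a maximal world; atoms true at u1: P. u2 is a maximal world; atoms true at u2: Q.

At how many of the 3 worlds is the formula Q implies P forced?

u0: does not force it — u0 does not force Q implies P: at the accessible world u2, u2 forces Q but u2 does not force P.
u1: forces it.
u2: does not force it — u2 does not force Q implies P: already at u2 itself, u2 forces Q but u2 does not force P.
Worlds forcing the formula: {u1}.

1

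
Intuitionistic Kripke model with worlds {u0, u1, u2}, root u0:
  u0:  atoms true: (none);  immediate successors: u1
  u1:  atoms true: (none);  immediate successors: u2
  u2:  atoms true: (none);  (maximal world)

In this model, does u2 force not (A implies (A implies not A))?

u2 does not force not (A implies (A implies not A)) since u2 is accessible from u2 and u2 forces A implies (A implies not A).
u2 forces A implies (A implies not A) vacuously: no world accessible from u2 forces the antecedent A.

No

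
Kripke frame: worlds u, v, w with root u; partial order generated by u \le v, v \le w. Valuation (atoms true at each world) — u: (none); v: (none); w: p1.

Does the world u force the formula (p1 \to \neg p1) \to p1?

Yes

u \Vdash (p1 \to \neg p1) \to p1 vacuously: no world accessible from u forces the antecedent p1 \to \neg p1.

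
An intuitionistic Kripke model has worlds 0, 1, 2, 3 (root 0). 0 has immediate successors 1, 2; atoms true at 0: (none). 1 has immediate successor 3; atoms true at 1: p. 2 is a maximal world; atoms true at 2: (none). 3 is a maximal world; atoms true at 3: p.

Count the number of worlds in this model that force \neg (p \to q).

0: does not force it — 0 \nVdash \neg (p \to q) since 2 is accessible from 0 and 2 \Vdash p \to q.
1: forces it.
2: does not force it.
3: forces it.
Worlds forcing the formula: {1, 3}.

2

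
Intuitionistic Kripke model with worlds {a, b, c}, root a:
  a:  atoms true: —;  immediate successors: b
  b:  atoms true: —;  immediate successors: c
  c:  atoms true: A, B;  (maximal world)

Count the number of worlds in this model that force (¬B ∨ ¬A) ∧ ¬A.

a: does not force it — a ⊮ (¬B ∨ ¬A) ∧ ¬A since a fails ¬B ∨ ¬A.
b: does not force it — b ⊮ (¬B ∨ ¬A) ∧ ¬A since b fails ¬B ∨ ¬A.
c: does not force it — c ⊮ (¬B ∨ ¬A) ∧ ¬A since c fails ¬B ∨ ¬A.
Worlds forcing the formula: { }.

0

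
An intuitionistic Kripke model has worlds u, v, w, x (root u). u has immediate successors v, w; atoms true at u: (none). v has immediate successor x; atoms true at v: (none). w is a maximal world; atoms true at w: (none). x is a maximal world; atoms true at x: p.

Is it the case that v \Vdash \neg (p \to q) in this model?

v \Vdash \neg (p \to q): no world accessible from v forces p \to q.

Yes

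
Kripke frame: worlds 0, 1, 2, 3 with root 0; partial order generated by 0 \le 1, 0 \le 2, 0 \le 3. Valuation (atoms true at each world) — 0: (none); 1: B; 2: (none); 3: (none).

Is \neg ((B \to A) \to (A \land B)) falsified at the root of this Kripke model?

Yes

0 \nVdash \neg ((B \to A) \to (A \land B)) since 1 is accessible from 0 and 1 \Vdash (B \to A) \to (A \land B).
1 \Vdash (B \to A) \to (A \land B) vacuously: no world accessible from 1 forces the antecedent B \to A.
So the root 0 does not force \neg ((B \to A) \to (A \land B)); the model is a countermodel.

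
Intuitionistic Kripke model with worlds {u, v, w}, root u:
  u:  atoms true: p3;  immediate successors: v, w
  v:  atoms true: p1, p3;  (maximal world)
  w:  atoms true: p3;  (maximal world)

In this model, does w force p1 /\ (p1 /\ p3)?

No

w ||-/- p1 /\ (p1 /\ p3) since w fails p1.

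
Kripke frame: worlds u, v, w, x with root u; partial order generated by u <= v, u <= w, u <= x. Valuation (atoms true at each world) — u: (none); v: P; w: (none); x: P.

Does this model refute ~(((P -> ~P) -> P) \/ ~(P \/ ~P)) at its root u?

u ||-/- ~(((P -> ~P) -> P) \/ ~(P \/ ~P)) since v is accessible from u and v ||- ((P -> ~P) -> P) \/ ~(P \/ ~P).
v ||- ((P -> ~P) -> P) \/ ~(P \/ ~P) via the disjunct (P -> ~P) -> P.
So the root u does not force ~(((P -> ~P) -> P) \/ ~(P \/ ~P)); the model is a countermodel.

Yes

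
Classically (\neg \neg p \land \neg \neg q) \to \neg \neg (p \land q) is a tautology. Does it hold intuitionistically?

Yes

This is the distribution of double negation over conjunction, which is intuitionistically derivable.
Assume \neg \neg p, \neg \neg q, and \neg (p \land q). From p we'd get \neg q (since p \land q is refuted), contradicting \neg \neg q; so \neg p, contradicting \neg \neg p.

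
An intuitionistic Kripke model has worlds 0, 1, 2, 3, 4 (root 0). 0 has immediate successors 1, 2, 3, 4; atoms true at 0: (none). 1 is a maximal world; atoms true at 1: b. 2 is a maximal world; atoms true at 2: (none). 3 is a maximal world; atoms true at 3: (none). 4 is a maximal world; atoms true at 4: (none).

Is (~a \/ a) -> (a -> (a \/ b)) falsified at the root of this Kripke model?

No

0 ||- (~a \/ a) -> (a -> (a \/ b)): every world accessible from 0 that forces ~a \/ a (namely 0, 1, 2, 3, 4) also forces a -> (a \/ b).
So the root 0 forces (~a \/ a) -> (a -> (a \/ b)); the model is not a countermodel.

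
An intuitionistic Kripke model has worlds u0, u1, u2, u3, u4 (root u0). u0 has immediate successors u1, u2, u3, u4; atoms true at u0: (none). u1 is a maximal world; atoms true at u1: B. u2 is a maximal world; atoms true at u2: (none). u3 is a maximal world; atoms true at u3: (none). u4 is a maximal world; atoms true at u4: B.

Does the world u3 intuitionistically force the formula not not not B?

u3 forces not not not B: no world accessible from u3 forces not not B.

Yes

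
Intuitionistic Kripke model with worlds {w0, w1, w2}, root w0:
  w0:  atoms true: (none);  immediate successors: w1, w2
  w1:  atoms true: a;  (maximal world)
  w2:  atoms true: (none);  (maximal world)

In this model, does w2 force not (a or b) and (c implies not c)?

w2 forces not (a or b) and (c implies not c) since w2 forces both conjuncts.

Yes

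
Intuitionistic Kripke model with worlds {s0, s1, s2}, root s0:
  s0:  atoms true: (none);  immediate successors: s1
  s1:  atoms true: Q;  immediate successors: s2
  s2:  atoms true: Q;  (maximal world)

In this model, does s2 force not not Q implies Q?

s2 forces not not Q implies Q: every world accessible from s2 that forces not not Q (namely s2) also forces Q.

Yes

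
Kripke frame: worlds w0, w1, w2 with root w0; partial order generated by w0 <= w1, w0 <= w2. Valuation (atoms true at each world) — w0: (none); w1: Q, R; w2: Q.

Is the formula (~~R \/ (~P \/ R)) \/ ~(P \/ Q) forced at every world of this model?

w0 ||- (~~R \/ (~P \/ R)) \/ ~(P \/ Q) via the disjunct ~~R \/ (~P \/ R).
Since the root w0 forces (~~R \/ (~P \/ R)) \/ ~(P \/ Q) and forcing is persistent (monotone upward), every world forces it.

Yes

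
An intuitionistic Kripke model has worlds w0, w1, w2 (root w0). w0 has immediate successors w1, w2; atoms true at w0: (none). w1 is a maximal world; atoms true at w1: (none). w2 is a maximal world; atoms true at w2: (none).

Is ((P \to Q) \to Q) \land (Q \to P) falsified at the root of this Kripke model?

Yes

w0 \nVdash ((P \to Q) \to Q) \land (Q \to P) since w0 fails (P \to Q) \to Q.
So the root w0 does not force ((P \to Q) \to Q) \land (Q \to P); the model is a countermodel.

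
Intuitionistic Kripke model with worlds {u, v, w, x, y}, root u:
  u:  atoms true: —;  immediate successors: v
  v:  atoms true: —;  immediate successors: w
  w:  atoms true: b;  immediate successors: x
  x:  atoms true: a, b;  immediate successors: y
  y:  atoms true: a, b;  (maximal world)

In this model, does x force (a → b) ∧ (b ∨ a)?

Yes

x ⊩ (a → b) ∧ (b ∨ a) since x forces both conjuncts.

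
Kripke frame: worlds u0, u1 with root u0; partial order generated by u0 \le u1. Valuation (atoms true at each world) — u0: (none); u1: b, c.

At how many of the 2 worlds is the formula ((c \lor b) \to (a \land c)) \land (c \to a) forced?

u0: does not force it — u0 \nVdash ((c \lor b) \to (a \land c)) \land (c \to a) since u0 fails (c \lor b) \to (a \land c).
u1: does not force it — u1 \nVdash ((c \lor b) \to (a \land c)) \land (c \to a) since u1 fails (c \lor b) \to (a \land c).
Worlds forcing the formula: { }.

0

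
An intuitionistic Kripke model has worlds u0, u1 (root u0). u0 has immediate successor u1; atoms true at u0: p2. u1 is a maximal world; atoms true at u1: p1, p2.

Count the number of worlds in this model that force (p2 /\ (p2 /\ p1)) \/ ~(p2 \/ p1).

1

u0: does not force it — u0 ||-/- (p2 /\ (p2 /\ p1)) \/ ~(p2 \/ p1): neither disjunct is forced at u0.
u1: forces it.
Worlds forcing the formula: {u1}.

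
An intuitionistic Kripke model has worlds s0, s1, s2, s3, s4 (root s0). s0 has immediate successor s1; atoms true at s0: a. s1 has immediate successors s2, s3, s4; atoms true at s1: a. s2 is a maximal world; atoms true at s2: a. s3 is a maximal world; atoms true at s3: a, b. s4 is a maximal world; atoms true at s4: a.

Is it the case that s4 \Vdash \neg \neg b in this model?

s4 \nVdash \neg \neg b since s4 is accessible from s4 and s4 \Vdash \neg b.
s4 \Vdash \neg b: no world accessible from s4 forces b.

No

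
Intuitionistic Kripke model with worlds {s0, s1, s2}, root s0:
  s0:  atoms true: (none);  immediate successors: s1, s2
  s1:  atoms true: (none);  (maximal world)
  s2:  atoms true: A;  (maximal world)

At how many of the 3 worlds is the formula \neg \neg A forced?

s0: does not force it — s0 \nVdash \neg \neg A since s1 is accessible from s0 and s1 \Vdash \neg A.
s1: does not force it — s1 \nVdash \neg \neg A since s1 is accessible from s1 and s1 \Vdash \neg A.
s2: forces it.
Worlds forcing the formula: {s2}.

1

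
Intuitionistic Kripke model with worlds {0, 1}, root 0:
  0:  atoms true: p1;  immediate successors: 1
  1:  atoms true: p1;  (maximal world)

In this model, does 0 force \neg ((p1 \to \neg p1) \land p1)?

0 \Vdash \neg ((p1 \to \neg p1) \land p1): no world accessible from 0 forces (p1 \to \neg p1) \land p1.

Yes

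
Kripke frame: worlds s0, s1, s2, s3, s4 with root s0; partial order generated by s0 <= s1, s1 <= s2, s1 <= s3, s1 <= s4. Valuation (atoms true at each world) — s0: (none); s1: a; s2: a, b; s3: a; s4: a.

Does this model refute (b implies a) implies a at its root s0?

Yes

s0 does not force (b implies a) implies a: already at s0 itself, s0 forces b implies a but s0 does not force a.
s0 lacks atom a, so s0 does not force a.
So the root s0 does not force (b implies a) implies a; the model is a countermodel.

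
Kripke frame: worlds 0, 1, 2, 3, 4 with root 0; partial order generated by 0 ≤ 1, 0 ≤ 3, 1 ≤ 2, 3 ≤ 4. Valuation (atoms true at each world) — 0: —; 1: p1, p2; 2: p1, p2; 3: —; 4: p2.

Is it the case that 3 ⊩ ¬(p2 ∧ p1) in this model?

Yes

3 ⊩ ¬(p2 ∧ p1): no world accessible from 3 forces p2 ∧ p1.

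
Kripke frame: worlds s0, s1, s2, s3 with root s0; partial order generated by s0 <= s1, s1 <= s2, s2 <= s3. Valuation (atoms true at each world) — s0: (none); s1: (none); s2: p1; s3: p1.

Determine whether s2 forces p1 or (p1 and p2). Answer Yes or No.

s2 forces p1 or (p1 and p2) via the disjunct p1.

Yes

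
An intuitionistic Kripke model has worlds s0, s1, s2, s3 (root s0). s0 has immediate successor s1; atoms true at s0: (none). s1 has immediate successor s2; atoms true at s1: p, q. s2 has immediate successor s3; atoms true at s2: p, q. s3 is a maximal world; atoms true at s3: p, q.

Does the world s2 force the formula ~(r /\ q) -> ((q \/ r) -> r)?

s2 ||-/- ~(r /\ q) -> ((q \/ r) -> r): already at s2 itself, s2 ||- ~(r /\ q) but s2 ||-/- (q \/ r) -> r.
s2 ||-/- (q \/ r) -> r: already at s2 itself, s2 ||- q \/ r but s2 ||-/- r.
s2 lacks atom r, so s2 ||-/- r.

No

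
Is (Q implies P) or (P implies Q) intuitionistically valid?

No

This is the Gödel–Dummett linearity axiom, which is not intuitionistically valid.
A Kripke countermodel: worlds s0, s1, s2; order generated by s0 <= s1, s0 <= s2; atoms true at each world — s0:{}; s1:{Q}; s2:{P}.
s0 does not force (Q implies P) or (P implies Q): neither disjunct is forced at s0.
s0 does not force Q implies P: at the accessible world s1, s1 forces Q but s1 does not force P.
s1 lacks atom P, so s1 does not force P.
So the root s0 does not force the formula.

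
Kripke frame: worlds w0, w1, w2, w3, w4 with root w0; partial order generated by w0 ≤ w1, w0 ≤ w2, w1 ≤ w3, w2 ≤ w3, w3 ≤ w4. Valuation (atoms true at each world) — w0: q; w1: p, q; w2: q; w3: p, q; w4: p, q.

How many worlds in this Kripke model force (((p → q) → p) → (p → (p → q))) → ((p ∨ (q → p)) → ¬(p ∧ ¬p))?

5

w0: forces it.
w1: forces it.
w2: forces it.
w3: forces it.
w4: forces it.
Worlds forcing the formula: {w0, w1, w2, w3, w4}.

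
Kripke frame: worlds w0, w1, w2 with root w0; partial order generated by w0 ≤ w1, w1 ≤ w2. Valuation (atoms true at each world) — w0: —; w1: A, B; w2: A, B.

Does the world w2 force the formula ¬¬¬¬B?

Yes

w2 ⊩ ¬¬¬¬B: no world accessible from w2 forces ¬¬¬B.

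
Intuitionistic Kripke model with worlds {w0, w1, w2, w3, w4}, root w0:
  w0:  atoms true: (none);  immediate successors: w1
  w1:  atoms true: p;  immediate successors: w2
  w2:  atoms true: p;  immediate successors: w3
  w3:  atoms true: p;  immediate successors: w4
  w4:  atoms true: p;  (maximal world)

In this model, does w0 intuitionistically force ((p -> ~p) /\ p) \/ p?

w0 ||-/- ((p -> ~p) /\ p) \/ p: neither disjunct is forced at w0.
w0 ||-/- (p -> ~p) /\ p since w0 fails p -> ~p.

No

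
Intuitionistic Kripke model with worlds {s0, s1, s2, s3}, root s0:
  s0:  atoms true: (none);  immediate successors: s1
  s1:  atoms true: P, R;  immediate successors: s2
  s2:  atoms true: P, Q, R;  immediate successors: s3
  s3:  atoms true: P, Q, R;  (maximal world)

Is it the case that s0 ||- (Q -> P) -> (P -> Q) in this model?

No

s0 ||-/- (Q -> P) -> (P -> Q): already at s0 itself, s0 ||- Q -> P but s0 ||-/- P -> Q.
s0 ||-/- P -> Q: at the accessible world s1, s1 ||- P but s1 ||-/- Q.
s1 lacks atom Q, so s1 ||-/- Q.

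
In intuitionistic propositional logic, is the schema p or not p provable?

No

This is the law of excluded middle, which is not intuitionistically valid.
A Kripke countermodel: worlds u, v; order generated by u <= v; atoms true at each world — u:{}; v:{p}.
u does not force p or not p: neither disjunct is forced at u.
u lacks atom p, so u does not force p.
So the root u does not force the formula.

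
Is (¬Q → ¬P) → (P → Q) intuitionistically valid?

No

This is the converse of contraposition, which is not intuitionistically valid.
A Kripke countermodel: worlds u, v; order generated by u ≤ v; atoms true at each world — u:{P}; v:{P,Q}.
u ⊮ (¬Q → ¬P) → (P → Q): already at u itself, u ⊩ ¬Q → ¬P but u ⊮ P → Q.
u ⊮ P → Q: already at u itself, u ⊩ P but u ⊮ Q.
u lacks atom Q, so u ⊮ Q.
So the root u does not force the formula.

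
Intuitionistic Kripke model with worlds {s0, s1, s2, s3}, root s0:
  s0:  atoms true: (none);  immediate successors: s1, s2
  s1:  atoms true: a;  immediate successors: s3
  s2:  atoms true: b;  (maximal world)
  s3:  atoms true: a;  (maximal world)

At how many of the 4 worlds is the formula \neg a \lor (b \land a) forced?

1

s0: does not force it — s0 \nVdash \neg a \lor (b \land a): neither disjunct is forced at s0.
s1: does not force it.
s2: forces it.
s3: does not force it.
Worlds forcing the formula: {s2}.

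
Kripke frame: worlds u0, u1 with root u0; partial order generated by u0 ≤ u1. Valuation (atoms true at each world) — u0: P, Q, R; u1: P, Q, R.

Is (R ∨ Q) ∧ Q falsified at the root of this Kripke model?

u0 ⊩ (R ∨ Q) ∧ Q since u0 forces both conjuncts.
So the root u0 forces (R ∨ Q) ∧ Q; the model is not a countermodel.

No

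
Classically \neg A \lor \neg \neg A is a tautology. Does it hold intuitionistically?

This is the weak law of excluded middle, which is not intuitionistically valid.
A Kripke countermodel: worlds a, b, c; order generated by a \le b, a \le c; atoms true at each world — a:{}; b:{A}; c:{}.
a \nVdash \neg A \lor \neg \neg A: neither disjunct is forced at a.
a \nVdash \neg A since b is accessible from a and b \Vdash A.
So the root a does not force the formula.

No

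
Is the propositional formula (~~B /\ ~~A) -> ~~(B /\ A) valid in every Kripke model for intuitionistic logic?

This is the distribution of double negation over conjunction, which is intuitionistically derivable.
Assume ~~B, ~~A, and ~(B /\ A). From B we'd get ~A (since B /\ A is refuted), contradicting ~~A; so ~B, contradicting ~~B.

Yes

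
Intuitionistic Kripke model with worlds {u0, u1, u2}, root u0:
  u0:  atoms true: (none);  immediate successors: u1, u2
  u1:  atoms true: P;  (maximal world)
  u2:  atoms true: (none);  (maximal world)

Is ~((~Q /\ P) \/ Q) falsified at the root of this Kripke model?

Yes

u0 ||-/- ~((~Q /\ P) \/ Q) since u1 is accessible from u0 and u1 ||- (~Q /\ P) \/ Q.
u1 ||- (~Q /\ P) \/ Q via the disjunct ~Q /\ P.
So the root u0 does not force ~((~Q /\ P) \/ Q); the model is a countermodel.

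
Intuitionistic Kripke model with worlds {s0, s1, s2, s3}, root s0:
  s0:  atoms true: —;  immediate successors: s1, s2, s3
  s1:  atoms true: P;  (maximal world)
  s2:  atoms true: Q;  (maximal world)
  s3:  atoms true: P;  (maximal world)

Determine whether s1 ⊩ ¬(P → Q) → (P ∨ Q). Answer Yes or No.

Yes

s1 ⊩ ¬(P → Q) → (P ∨ Q): every world accessible from s1 that forces ¬(P → Q) (namely s1) also forces P ∨ Q.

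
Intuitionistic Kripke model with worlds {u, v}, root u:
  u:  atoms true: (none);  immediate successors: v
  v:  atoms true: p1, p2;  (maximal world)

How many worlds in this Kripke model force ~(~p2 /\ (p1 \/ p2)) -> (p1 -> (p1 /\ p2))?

u: forces it.
v: forces it.
Worlds forcing the formula: {u, v}.

2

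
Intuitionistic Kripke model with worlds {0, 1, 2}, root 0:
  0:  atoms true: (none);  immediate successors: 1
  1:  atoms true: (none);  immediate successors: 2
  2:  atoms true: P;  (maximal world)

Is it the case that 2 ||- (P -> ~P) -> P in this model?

Yes

2 ||- (P -> ~P) -> P vacuously: no world accessible from 2 forces the antecedent P -> ~P.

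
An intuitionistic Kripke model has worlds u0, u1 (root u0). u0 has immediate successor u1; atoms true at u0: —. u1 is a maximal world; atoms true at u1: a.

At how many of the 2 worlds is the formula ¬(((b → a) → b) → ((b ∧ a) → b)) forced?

u0: does not force it — u0 ⊮ ¬(((b → a) → b) → ((b ∧ a) → b)) since u0 is accessible from u0 and u0 ⊩ ((b → a) → b) → ((b ∧ a) → b).
u1: does not force it — u1 ⊮ ¬(((b → a) → b) → ((b ∧ a) → b)) since u1 is accessible from u1 and u1 ⊩ ((b → a) → b) → ((b ∧ a) → b).
Worlds forcing the formula: { }.

0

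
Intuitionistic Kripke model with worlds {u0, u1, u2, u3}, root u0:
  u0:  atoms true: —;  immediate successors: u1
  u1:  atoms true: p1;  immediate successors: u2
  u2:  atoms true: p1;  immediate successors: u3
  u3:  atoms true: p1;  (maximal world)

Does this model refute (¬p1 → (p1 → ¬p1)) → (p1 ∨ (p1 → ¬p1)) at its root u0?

u0 ⊮ (¬p1 → (p1 → ¬p1)) → (p1 ∨ (p1 → ¬p1)): already at u0 itself, u0 ⊩ ¬p1 → (p1 → ¬p1) but u0 ⊮ p1 ∨ (p1 → ¬p1).
u0 ⊮ p1 ∨ (p1 → ¬p1): neither disjunct is forced at u0.
u0 lacks atom p1, so u0 ⊮ p1.
So the root u0 does not force (¬p1 → (p1 → ¬p1)) → (p1 ∨ (p1 → ¬p1)); the model is a countermodel.

Yes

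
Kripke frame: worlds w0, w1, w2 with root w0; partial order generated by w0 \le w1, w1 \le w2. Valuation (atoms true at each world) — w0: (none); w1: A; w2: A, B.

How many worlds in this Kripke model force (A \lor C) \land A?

2

w0: does not force it — w0 \nVdash (A \lor C) \land A since w0 fails A \lor C.
w1: forces it.
w2: forces it.
Worlds forcing the formula: {w1, w2}.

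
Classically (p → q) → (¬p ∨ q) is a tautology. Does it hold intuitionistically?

This is the material-implication-as-disjunction principle, which is not intuitionistically valid.
A Kripke countermodel: worlds 0, 1; order generated by 0 ≤ 1; atoms true at each world — 0:{}; 1:{p,q}.
0 ⊮ (p → q) → (¬p ∨ q): already at 0 itself, 0 ⊩ p → q but 0 ⊮ ¬p ∨ q.
0 ⊮ ¬p ∨ q: neither disjunct is forced at 0.
0 ⊮ ¬p since 1 is accessible from 0 and 1 ⊩ p.
So the root 0 does not force the formula.

No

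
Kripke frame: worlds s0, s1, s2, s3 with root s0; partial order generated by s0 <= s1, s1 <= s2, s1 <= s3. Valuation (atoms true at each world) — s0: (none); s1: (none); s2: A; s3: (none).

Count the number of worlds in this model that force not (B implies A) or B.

s0: does not force it — s0 does not force not (B implies A) or B: neither disjunct is forced at s0.
s1: does not force it — s1 does not force not (B implies A) or B: neither disjunct is forced at s1.
s2: does not force it — s2 does not force not (B implies A) or B: neither disjunct is forced at s2.
s3: does not force it.
Worlds forcing the formula: { }.

0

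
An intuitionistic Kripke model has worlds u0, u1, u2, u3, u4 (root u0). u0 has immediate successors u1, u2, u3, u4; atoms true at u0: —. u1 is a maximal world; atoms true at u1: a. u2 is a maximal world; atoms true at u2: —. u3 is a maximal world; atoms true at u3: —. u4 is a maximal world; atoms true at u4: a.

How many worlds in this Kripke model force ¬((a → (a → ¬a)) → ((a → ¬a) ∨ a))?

0

u0: does not force it — u0 ⊮ ¬((a → (a → ¬a)) → ((a → ¬a) ∨ a)) since u0 is accessible from u0 and u0 ⊩ (a → (a → ¬a)) → ((a → ¬a) ∨ a).
u1: does not force it — u1 ⊮ ¬((a → (a → ¬a)) → ((a → ¬a) ∨ a)) since u1 is accessible from u1 and u1 ⊩ (a → (a → ¬a)) → ((a → ¬a) ∨ a).
u2: does not force it.
u3: does not force it.
u4: does not force it.
Worlds forcing the formula: { }.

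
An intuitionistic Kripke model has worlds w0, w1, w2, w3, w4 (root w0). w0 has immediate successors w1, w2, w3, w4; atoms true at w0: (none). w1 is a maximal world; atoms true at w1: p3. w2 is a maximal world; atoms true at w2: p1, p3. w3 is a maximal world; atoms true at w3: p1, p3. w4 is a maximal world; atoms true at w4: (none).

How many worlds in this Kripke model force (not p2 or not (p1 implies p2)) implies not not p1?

w0: does not force it — w0 does not force (not p2 or not (p1 implies p2)) implies not not p1: already at w0 itself, w0 forces not p2 or not (p1 implies p2) but w0 does not force not not p1.
w1: does not force it — w1 does not force (not p2 or not (p1 implies p2)) implies not not p1: already at w1 itself, w1 forces not p2 or not (p1 implies p2) but w1 does not force not not p1.
w2: forces it.
w3: forces it.
w4: does not force it — w4 does not force (not p2 or not (p1 implies p2)) implies not not p1: already at w4 itself, w4 forces not p2 or not (p1 implies p2) but w4 does not force not not p1.
Worlds forcing the formula: {w2, w3}.

2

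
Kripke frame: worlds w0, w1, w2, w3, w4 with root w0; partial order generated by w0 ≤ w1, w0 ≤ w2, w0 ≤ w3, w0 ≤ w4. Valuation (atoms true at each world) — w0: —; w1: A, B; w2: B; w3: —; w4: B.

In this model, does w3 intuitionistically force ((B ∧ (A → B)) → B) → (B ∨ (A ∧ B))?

w3 ⊮ ((B ∧ (A → B)) → B) → (B ∨ (A ∧ B)): already at w3 itself, w3 ⊩ (B ∧ (A → B)) → B but w3 ⊮ B ∨ (A ∧ B).
w3 ⊮ B ∨ (A ∧ B): neither disjunct is forced at w3.
w3 lacks atom B, so w3 ⊮ B.

No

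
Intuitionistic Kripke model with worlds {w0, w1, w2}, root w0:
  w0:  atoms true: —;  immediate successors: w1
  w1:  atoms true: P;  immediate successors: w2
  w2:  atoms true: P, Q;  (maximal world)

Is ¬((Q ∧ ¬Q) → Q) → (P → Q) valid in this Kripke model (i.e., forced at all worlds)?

w0 ⊩ ¬((Q ∧ ¬Q) → Q) → (P → Q) vacuously: no world accessible from w0 forces the antecedent ¬((Q ∧ ¬Q) → Q).
Since the root w0 forces ¬((Q ∧ ¬Q) → Q) → (P → Q) and forcing is persistent (monotone upward), every world forces it.

Yes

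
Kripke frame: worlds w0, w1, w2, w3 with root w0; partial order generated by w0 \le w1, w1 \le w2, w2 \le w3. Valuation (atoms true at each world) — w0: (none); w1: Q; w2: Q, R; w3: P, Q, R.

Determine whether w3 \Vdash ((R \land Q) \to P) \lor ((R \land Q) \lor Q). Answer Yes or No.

Yes

w3 \Vdash ((R \land Q) \to P) \lor ((R \land Q) \lor Q) via the disjunct (R \land Q) \to P.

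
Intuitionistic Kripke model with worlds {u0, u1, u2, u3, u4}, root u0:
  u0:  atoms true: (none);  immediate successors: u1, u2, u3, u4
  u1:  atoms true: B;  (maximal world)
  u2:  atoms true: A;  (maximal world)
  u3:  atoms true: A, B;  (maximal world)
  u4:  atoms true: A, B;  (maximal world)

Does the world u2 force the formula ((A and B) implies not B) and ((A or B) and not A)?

No

u2 does not force ((A and B) implies not B) and ((A or B) and not A) since u2 fails (A or B) and not A.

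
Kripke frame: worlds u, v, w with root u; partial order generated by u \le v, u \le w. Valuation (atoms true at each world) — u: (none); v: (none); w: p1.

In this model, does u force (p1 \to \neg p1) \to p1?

No

u \nVdash (p1 \to \neg p1) \to p1: at the accessible world v, v \Vdash p1 \to \neg p1 but v \nVdash p1.
v lacks atom p1, so v \nVdash p1.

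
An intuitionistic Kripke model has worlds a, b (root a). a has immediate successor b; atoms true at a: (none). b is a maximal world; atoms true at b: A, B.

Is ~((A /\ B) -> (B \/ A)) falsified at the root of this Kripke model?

a ||-/- ~((A /\ B) -> (B \/ A)) since a is accessible from a and a ||- (A /\ B) -> (B \/ A).
a ||- (A /\ B) -> (B \/ A): every world accessible from a that forces A /\ B (namely b) also forces B \/ A.
So the root a does not force ~((A /\ B) -> (B \/ A)); the model is a countermodel.

Yes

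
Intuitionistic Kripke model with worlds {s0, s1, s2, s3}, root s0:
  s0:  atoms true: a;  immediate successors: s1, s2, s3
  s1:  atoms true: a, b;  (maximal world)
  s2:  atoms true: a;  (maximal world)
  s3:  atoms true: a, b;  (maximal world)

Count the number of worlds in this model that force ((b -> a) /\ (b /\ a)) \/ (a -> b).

2

s0: does not force it — s0 ||-/- ((b -> a) /\ (b /\ a)) \/ (a -> b): neither disjunct is forced at s0.
s1: forces it.
s2: does not force it — s2 ||-/- ((b -> a) /\ (b /\ a)) \/ (a -> b): neither disjunct is forced at s2.
s3: forces it.
Worlds forcing the formula: {s1, s3}.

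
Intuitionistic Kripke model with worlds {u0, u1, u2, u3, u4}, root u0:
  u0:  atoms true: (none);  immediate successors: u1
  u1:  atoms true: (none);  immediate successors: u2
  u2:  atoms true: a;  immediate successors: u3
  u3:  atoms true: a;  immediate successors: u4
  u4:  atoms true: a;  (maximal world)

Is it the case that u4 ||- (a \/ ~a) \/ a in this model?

Yes

u4 ||- (a \/ ~a) \/ a via the disjunct a \/ ~a.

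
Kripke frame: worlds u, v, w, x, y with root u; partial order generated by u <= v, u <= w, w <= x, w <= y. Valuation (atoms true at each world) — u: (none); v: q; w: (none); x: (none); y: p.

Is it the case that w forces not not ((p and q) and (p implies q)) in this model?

No

w does not force not not ((p and q) and (p implies q)) since w is accessible from w and w forces not ((p and q) and (p implies q)).
w forces not ((p and q) and (p implies q)): no world accessible from w forces (p and q) and (p implies q).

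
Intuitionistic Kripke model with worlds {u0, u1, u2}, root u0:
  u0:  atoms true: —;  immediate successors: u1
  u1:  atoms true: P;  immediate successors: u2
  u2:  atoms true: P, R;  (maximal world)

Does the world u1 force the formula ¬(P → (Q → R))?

u1 ⊮ ¬(P → (Q → R)) since u1 is accessible from u1 and u1 ⊩ P → (Q → R).
u1 ⊩ P → (Q → R): every world accessible from u1 that forces P (namely u1, u2) also forces Q → R.

No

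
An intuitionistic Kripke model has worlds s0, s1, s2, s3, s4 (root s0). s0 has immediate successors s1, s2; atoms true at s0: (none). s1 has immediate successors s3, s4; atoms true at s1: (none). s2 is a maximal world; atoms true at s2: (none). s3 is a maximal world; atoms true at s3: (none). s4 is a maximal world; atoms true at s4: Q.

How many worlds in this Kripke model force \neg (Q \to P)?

1

s0: does not force it — s0 \nVdash \neg (Q \to P) since s2 is accessible from s0 and s2 \Vdash Q \to P.
s1: does not force it.
s2: does not force it.
s3: does not force it.
s4: forces it.
Worlds forcing the formula: {s4}.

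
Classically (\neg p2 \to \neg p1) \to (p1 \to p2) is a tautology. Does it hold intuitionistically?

No

This is the converse of contraposition, which is not intuitionistically valid.
A Kripke countermodel: worlds 0, 1; order generated by 0 \le 1; atoms true at each world — 0:{p1}; 1:{p1,p2}.
0 \nVdash (\neg p2 \to \neg p1) \to (p1 \to p2): already at 0 itself, 0 \Vdash \neg p2 \to \neg p1 but 0 \nVdash p1 \to p2.
0 \nVdash p1 \to p2: already at 0 itself, 0 \Vdash p1 but 0 \nVdash p2.
0 lacks atom p2, so 0 \nVdash p2.
So the root 0 does not force the formula.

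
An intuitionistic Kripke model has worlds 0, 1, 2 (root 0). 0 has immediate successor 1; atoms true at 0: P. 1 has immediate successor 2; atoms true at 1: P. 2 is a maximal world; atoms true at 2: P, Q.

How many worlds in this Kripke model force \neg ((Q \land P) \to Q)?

0: does not force it — 0 \nVdash \neg ((Q \land P) \to Q) since 0 is accessible from 0 and 0 \Vdash (Q \land P) \to Q.
1: does not force it — 1 \nVdash \neg ((Q \land P) \to Q) since 1 is accessible from 1 and 1 \Vdash (Q \land P) \to Q.
2: does not force it — 2 \nVdash \neg ((Q \land P) \to Q) since 2 is accessible from 2 and 2 \Vdash (Q \land P) \to Q.
Worlds forcing the formula: { }.

0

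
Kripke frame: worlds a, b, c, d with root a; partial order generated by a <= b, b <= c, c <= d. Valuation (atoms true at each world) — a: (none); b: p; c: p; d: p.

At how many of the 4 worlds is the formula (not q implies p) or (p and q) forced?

3

a: does not force it — a does not force (not q implies p) or (p and q): neither disjunct is forced at a.
b: forces it.
c: forces it.
d: forces it.
Worlds forcing the formula: {b, c, d}.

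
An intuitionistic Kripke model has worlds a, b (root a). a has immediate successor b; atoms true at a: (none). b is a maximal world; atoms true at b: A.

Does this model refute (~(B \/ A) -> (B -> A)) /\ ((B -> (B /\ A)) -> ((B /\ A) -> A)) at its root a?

No

a ||- (~(B \/ A) -> (B -> A)) /\ ((B -> (B /\ A)) -> ((B /\ A) -> A)) since a forces both conjuncts.
So the root a forces (~(B \/ A) -> (B -> A)) /\ ((B -> (B /\ A)) -> ((B /\ A) -> A)); the model is not a countermodel.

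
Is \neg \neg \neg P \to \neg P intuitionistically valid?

This is triple-negation reduction, which is intuitionistically derivable.
Assume \neg \neg \neg P and suppose P. Then \neg \neg P (double-negation introduction), contradicting \neg \neg \neg P. So \neg P.

Yes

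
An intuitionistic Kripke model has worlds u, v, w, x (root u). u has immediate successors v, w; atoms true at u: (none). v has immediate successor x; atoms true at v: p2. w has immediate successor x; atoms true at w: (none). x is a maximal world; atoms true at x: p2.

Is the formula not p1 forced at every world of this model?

u forces not p1: no world accessible from u forces p1.
Since the root u forces not p1 and forcing is persistent (monotone upward), every world forces it.

Yes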